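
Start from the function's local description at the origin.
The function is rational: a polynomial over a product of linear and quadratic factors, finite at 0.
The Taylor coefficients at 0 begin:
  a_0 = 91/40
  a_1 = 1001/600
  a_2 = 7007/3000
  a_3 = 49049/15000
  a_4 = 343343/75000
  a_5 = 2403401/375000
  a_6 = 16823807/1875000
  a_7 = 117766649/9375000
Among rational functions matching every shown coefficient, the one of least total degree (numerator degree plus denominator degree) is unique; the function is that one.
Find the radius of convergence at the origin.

The radius of convergence is 5/7.

No rational of total degree below 2 reproduces all 8 coefficients; solving the [1/1] Pade equations on them gives f(λ) = (13*λ/12 - 13/8)/(λ - 5/7), whose expansion matches every shown term.
Denominator factor (λ - 5/7): pole of order 1 at 5/7, modulus 5/7.
The radius of convergence is the smallest modulus among the singular points: 5/7.


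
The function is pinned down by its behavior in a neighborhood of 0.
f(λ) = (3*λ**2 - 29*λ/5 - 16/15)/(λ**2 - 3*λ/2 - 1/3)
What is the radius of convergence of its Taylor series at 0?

Denominator factor (λ**2 - 3*λ/2 - 1/3): discriminant 43/12, real irrational roots 3/4 + (1/12)*sqrt(129) and 3/4 - (1/12)*sqrt(129); poles of order 1, moduli 3/4 + (1/12)*sqrt(129) and -3/4 + (1/12)*sqrt(129).
The radius of convergence is the smallest modulus among the singular points: -3/4 + (1/12)*sqrt(129).

The radius of convergence is -3/4 + (1/12)*sqrt(129).


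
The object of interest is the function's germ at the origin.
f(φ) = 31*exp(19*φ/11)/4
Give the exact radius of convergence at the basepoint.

The radius of convergence is infinite.

The factor exp(19*φ/11) is entire and contributes no finite singular point.
The polynomial part has no poles.
No finite singular points: the Taylor series at 0 converges everywhere.


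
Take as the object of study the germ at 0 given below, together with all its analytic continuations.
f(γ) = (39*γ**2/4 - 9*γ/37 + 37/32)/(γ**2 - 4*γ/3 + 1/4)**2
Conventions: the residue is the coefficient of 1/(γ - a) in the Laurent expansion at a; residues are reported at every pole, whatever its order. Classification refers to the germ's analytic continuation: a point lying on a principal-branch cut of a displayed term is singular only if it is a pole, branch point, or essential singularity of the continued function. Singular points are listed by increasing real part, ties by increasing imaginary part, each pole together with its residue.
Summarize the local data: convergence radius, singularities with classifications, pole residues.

Denominator factor (γ**2 - 4*γ/3 + 1/4)^2: discriminant 7/9, real irrational roots 2/3 + (1/6)*sqrt(7) and 2/3 - (1/6)*sqrt(7); poles of order 2, moduli 2/3 + (1/6)*sqrt(7) and 2/3 - (1/6)*sqrt(7).
The radius of convergence is the smallest modulus among the singular points: 2/3 - (1/6)*sqrt(7).
The factor γ**2 - 4*γ/3 + 1/4 splits as (γ - a)(γ - a') with a = 2/3 - (1/6)*sqrt(7), a' = 2/3 + (1/6)*sqrt(7). At the order-2 pole a set g(γ) = (γ - a)^2*f(γ) = [39*γ**2/4 - 9*γ/37 + 37/32] / (γ - a')^2.
Order-2 pole: residue = g'(a); g'(2/3 - (1/6)*sqrt(7)) = (109701/29008)*sqrt(7), so the residue is (109701/29008)*sqrt(7).
The factor γ**2 - 4*γ/3 + 1/4 splits as (γ - a)(γ - a') with a = 2/3 + (1/6)*sqrt(7), a' = 2/3 - (1/6)*sqrt(7). At the order-2 pole a set g(γ) = (γ - a)^2*f(γ) = [39*γ**2/4 - 9*γ/37 + 37/32] / (γ - a')^2.
Order-2 pole: residue = g'(a); g'(2/3 + (1/6)*sqrt(7)) = -(109701/29008)*sqrt(7), so the residue is -(109701/29008)*sqrt(7).
List the singular points by increasing real part (a conjugate pair: the negative imaginary part first).

Radius of convergence at 0: 2/3 - (1/6)*sqrt(7).
At 2/3 - (1/6)*sqrt(7): a pole of order 2; residue (109701/29008)*sqrt(7).
At 2/3 + (1/6)*sqrt(7): a pole of order 2; residue -(109701/29008)*sqrt(7).


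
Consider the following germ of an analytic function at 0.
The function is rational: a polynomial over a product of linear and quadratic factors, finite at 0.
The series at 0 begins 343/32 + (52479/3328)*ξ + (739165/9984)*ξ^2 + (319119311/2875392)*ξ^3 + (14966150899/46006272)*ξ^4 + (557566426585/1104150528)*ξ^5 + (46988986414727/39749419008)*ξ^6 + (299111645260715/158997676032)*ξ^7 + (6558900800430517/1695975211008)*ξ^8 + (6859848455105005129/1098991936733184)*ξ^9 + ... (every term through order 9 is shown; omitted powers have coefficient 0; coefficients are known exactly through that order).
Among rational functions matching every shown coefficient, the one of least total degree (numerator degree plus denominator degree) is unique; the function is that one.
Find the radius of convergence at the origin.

No rational of total degree below 8 reproduces all 10 coefficients; solving the [2/6] Pade equations on them gives f(ξ) = (-5*ξ**2/4 - 31*ξ/26 - 2)/(ξ**2 + ξ/6 - 4/7)**3, whose expansion matches every shown term.
Denominator factor (ξ**2 + ξ/6 - 4/7)^3: discriminant 583/252, real irrational roots -1/12 + (1/84)*sqrt(4081) and -1/12 - (1/84)*sqrt(4081); poles of order 3, moduli -1/12 + (1/84)*sqrt(4081) and 1/12 + (1/84)*sqrt(4081).
The radius of convergence is the smallest modulus among the singular points: -1/12 + (1/84)*sqrt(4081).

The radius of convergence is -1/12 + (1/84)*sqrt(4081).


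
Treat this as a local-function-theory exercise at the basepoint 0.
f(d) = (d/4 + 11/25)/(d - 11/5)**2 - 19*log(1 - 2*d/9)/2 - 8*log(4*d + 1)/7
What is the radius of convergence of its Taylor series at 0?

The radius of convergence is 1/4.

Denominator factor (d - 11/5)^2: pole of order 2 at 11/5, modulus 11/5.
Branch term (-8/7)*log(1 - d/(-1/4)): its argument vanishes at d = -1/4, a logarithmic branch point, modulus 1/4.
Branch term (-19/2)*log(1 - d/(9/2)): its argument vanishes at d = 9/2, a logarithmic branch point, modulus 9/2.
The radius of convergence is the smallest modulus among the singular points: 1/4.


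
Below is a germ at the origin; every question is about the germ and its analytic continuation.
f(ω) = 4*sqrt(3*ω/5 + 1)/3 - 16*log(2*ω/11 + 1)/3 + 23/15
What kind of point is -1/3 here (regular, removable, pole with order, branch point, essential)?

There is no denominator, hence no pole anywhere.
Branch term sqrt(1 - ω/(-5/3)): argument at -1/3 is 4/5, nonzero, so -1/3 is not its branch point (a point on a principal cut is still regular for the continued germ).
Branch term log(1 - ω/(-11/2)): argument at -1/3 is 31/33, nonzero, so -1/3 is not its branch point (a point on a principal cut is still regular for the continued germ).
So the germ continues analytically to -1/3.

The point is a regular point.


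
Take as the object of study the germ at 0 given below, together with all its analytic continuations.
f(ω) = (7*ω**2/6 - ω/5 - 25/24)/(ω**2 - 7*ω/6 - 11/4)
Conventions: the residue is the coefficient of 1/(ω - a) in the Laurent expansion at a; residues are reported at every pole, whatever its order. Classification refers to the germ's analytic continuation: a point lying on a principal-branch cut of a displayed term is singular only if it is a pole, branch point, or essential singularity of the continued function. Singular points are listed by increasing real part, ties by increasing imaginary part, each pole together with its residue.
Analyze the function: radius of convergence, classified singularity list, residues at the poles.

Denominator factor (ω**2 - 7*ω/6 - 11/4): discriminant 445/36, real irrational roots 7/12 + (1/12)*sqrt(445) and 7/12 - (1/12)*sqrt(445); poles of order 1, moduli 7/12 + (1/12)*sqrt(445) and -7/12 + (1/12)*sqrt(445).
The radius of convergence is the smallest modulus among the singular points: -7/12 + (1/12)*sqrt(445).
The factor ω**2 - 7*ω/6 - 11/4 splits as (ω - a)(ω - a') with a = 7/12 - (1/12)*sqrt(445), a' = 7/12 + (1/12)*sqrt(445). At the order-1 pole a set g(ω) = (ω - a)*f(ω) = [7*ω**2/6 - ω/5 - 25/24] / (ω - a').
Simple pole: residue = g(a) at a = 7/12 - (1/12)*sqrt(445), which is 209/360 - (6143/160200)*sqrt(445).
The factor ω**2 - 7*ω/6 - 11/4 splits as (ω - a)(ω - a') with a = 7/12 + (1/12)*sqrt(445), a' = 7/12 - (1/12)*sqrt(445). At the order-1 pole a set g(ω) = (ω - a)*f(ω) = [7*ω**2/6 - ω/5 - 25/24] / (ω - a').
Simple pole: residue = g(a) at a = 7/12 + (1/12)*sqrt(445), which is 209/360 + (6143/160200)*sqrt(445).
List the singular points by increasing real part (a conjugate pair: the negative imaginary part first).

Radius of convergence at 0: -7/12 + (1/12)*sqrt(445).
At 7/12 - (1/12)*sqrt(445): a pole of order 1; residue 209/360 - (6143/160200)*sqrt(445).
At 7/12 + (1/12)*sqrt(445): a pole of order 1; residue 209/360 + (6143/160200)*sqrt(445).


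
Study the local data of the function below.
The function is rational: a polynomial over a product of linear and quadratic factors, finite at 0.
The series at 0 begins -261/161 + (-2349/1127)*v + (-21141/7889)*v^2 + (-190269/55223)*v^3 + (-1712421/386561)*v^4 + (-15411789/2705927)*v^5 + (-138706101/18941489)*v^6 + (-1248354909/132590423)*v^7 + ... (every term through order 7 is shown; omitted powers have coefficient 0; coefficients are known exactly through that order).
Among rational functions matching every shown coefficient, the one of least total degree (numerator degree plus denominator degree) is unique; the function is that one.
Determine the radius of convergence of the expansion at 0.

No rational of total degree below 1 reproduces all 8 coefficients; solving the [0/1] Pade equations on them gives f(v) = 29/(23*(v - 7/9)), whose expansion matches every shown term.
Denominator factor (v - 7/9): pole of order 1 at 7/9, modulus 7/9.
The radius of convergence is the smallest modulus among the singular points: 7/9.

The radius of convergence is 7/9.


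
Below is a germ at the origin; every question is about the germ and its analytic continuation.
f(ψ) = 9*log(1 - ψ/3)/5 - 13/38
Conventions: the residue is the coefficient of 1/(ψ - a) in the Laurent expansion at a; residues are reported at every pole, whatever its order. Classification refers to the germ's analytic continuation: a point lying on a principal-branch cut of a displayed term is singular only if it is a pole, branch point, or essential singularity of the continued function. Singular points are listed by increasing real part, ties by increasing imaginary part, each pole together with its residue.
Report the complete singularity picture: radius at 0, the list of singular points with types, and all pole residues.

Branch term (9/5)*log(1 - ψ/(3)): its argument vanishes at ψ = 3, a logarithmic branch point, modulus 3.
The radius of convergence is the smallest modulus among the singular points: 3.

Radius of convergence at 0: 3.
At 3: a logarithmic branch point.


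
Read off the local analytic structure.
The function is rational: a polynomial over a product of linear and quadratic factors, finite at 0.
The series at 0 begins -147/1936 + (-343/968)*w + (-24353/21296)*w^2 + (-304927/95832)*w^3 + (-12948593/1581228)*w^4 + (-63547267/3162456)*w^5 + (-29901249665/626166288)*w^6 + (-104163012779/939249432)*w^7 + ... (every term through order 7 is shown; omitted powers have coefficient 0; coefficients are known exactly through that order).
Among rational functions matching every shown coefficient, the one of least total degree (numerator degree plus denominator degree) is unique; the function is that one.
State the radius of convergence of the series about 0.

No rational of total degree below 4 reproduces all 8 coefficients; solving the [0/4] Pade equations on them gives f(w) = -3/(16*(w**2 - 11*w/3 + 11/7)**2), whose expansion matches every shown term.
Denominator factor (w**2 - 11*w/3 + 11/7)^2: discriminant 451/63, real irrational roots 11/6 + (1/42)*sqrt(3157) and 11/6 - (1/42)*sqrt(3157); poles of order 2, moduli 11/6 + (1/42)*sqrt(3157) and 11/6 - (1/42)*sqrt(3157).
The radius of convergence is the smallest modulus among the singular points: 11/6 - (1/42)*sqrt(3157).

The radius of convergence is 11/6 - (1/42)*sqrt(3157).


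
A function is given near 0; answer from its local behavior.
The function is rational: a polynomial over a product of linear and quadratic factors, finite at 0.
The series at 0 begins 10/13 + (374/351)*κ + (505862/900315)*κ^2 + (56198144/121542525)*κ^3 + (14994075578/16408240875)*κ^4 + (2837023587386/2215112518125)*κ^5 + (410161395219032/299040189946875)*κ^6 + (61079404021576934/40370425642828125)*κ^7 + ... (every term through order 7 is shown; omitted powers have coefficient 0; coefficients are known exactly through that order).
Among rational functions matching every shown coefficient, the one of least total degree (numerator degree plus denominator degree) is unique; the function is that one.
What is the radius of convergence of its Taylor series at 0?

The radius of convergence is 5/6.

No rational of total degree below 5 reproduces all 8 coefficients; solving the [2/3] Pade equations on them gives f(κ) = (9*κ**2/19 - 15/13)/((κ - 5/6)*(κ**2 - κ/3 + 9/5)), whose expansion matches every shown term.
Denominator factor (κ - 5/6): pole of order 1 at 5/6, modulus 5/6.
Denominator factor (κ**2 - κ/3 + 9/5): discriminant -319/45, complex-conjugate roots (1/6) + ((1/30)*sqrt(1595))*i and (1/6) - ((1/30)*sqrt(1595))*i; poles of order 1, moduli (3/5)*sqrt(5) and (3/5)*sqrt(5).
The radius of convergence is the smallest modulus among the singular points: 5/6.


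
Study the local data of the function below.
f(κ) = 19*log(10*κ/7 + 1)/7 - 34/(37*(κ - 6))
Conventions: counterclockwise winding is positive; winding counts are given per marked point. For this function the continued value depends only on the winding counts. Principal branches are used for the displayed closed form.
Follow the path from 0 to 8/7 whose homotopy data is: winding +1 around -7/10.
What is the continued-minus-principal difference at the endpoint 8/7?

The rational part is single-valued and drops out of the difference; each branch term changes only by its own monodromy.
(19/7)*log(1 - κ/(-7/10)): each positive loop around -7/10 adds 2*pi*i to the log, so winding +1 contributes (19/7)*(1)*2*pi*i = (38/7)*pi*i.
Summing the contributions at κ = 8/7 gives (38/7)*pi*i.

Continued minus principal equals (38/7)*pi*i.


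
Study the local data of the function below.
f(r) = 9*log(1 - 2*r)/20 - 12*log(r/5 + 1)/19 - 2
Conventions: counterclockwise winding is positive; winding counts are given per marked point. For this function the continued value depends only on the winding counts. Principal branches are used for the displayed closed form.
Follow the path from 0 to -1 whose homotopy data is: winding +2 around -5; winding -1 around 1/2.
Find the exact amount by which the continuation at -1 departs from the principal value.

Continued minus principal equals -(651/190)*pi*i.

The rational part is single-valued and drops out of the difference; each branch term changes only by its own monodromy.
(9/20)*log(1 - r/(1/2)): each positive loop around 1/2 adds 2*pi*i to the log, so winding -1 contributes (9/20)*(-1)*2*pi*i = -(9/10)*pi*i.
(-12/19)*log(1 - r/(-5)): each positive loop around -5 adds 2*pi*i to the log, so winding +2 contributes (-12/19)*(2)*2*pi*i = -(48/19)*pi*i.
Summing the contributions at r = -1 gives -(651/190)*pi*i.


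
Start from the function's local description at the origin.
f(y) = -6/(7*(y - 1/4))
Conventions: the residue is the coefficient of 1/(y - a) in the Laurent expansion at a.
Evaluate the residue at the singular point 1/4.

At the order-1 pole 1/4 set g(y) = (y - (1/4))*f(y) = -6/7.
Simple pole: residue = g(a) at a = 1/4, which is -6/7.

The residue is -6/7.


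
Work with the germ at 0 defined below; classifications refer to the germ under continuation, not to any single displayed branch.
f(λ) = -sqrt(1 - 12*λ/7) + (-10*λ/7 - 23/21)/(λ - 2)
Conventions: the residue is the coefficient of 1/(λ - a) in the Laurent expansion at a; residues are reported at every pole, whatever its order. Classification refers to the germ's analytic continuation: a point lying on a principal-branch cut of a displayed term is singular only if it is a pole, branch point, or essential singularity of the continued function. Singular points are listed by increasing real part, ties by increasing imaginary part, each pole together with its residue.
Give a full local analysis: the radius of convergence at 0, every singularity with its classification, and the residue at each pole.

Radius of convergence at 0: 7/12.
At 7/12: an algebraic (square-root) branch point.
At 2: a pole of order 1; residue -83/21.

Denominator factor (λ - 2): pole of order 1 at 2, modulus 2.
Branch term (-1)*sqrt(1 - λ/(7/12)): its argument vanishes at λ = 7/12, a square-root branch point, modulus 7/12.
The radius of convergence is the smallest modulus among the singular points: 7/12.
The branch term is analytic at 2 and contributes nothing to the residue; only the rational part matters.
At the order-1 pole 2 set g(λ) = (λ - (2))*(rational part) = -10*λ/7 - 23/21.
Simple pole: residue = g(a) at a = 2, which is -83/21.
List the singular points by increasing real part (a conjugate pair: the negative imaginary part first).


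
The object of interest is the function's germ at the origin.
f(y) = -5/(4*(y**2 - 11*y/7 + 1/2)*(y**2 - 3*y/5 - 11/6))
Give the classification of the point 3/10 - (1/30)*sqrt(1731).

The point is a pole of order 1.

The denominator factor y**2 - 3*y/5 - 11/6 vanishes at 3/10 - (1/30)*sqrt(1731) and appears to the power 1; the numerator there equals -5/4, nonzero, and no other factor vanishes.
Hence a pole whose order is the multiplicity, 1.


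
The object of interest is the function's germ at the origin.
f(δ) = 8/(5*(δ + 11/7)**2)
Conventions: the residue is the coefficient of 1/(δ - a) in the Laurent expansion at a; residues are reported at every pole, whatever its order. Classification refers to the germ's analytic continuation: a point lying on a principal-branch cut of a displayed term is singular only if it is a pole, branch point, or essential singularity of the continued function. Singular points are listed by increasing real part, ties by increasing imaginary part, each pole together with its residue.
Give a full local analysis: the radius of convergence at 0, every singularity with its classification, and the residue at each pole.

Denominator factor (δ + 11/7)^2: pole of order 2 at -11/7, modulus 11/7.
The radius of convergence is the smallest modulus among the singular points: 11/7.
At the order-2 pole -11/7 set g(δ) = (δ - (-11/7))^2*f(δ) = 8/5.
Order-2 pole: residue = g'(a); g'(-11/7) = 0, so the residue is 0.

Radius of convergence at 0: 11/7.
At -11/7: a pole of order 2; residue 0.


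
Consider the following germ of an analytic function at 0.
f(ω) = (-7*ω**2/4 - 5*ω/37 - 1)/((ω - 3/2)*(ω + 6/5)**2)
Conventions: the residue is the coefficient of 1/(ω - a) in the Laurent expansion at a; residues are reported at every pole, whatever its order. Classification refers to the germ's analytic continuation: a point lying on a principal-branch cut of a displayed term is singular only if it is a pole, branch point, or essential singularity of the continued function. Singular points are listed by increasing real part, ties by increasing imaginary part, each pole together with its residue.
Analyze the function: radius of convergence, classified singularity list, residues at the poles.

Radius of convergence at 0: 6/5.
At -6/5: a pole of order 2; residue -28184/26973.
At 3/2: a pole of order 1; residue -76075/107892.

Denominator factor (ω + 6/5)^2: pole of order 2 at -6/5, modulus 6/5.
Denominator factor (ω - 3/2): pole of order 1 at 3/2, modulus 3/2.
The radius of convergence is the smallest modulus among the singular points: 6/5.
At the order-2 pole -6/5 set g(ω) = (ω - (-6/5))^2*f(ω) = (-7*ω**2/4 - 5*ω/37 - 1)/(ω - 3/2).
Order-2 pole: residue = g'(a); g'(-6/5) = -28184/26973, so the residue is -28184/26973.
At the order-1 pole 3/2 set g(ω) = (ω - (3/2))*f(ω) = (-7*ω**2/4 - 5*ω/37 - 1)/(ω + 6/5)**2.
Simple pole: residue = g(a) at a = 3/2, which is -76075/107892.
List the singular points by increasing real part (a conjugate pair: the negative imaginary part first).


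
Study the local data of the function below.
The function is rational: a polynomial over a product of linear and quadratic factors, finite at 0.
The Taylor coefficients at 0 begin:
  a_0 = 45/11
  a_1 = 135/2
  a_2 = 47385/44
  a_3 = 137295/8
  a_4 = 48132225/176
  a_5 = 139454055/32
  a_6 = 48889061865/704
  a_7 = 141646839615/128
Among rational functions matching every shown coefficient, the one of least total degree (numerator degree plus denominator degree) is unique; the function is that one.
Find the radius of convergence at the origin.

No rational of total degree below 2 reproduces all 8 coefficients; solving the [0/2] Pade equations on them gives f(j) = 5/(11*(j**2 - 11*j/6 + 1/9)), whose expansion matches every shown term.
Denominator factor (j**2 - 11*j/6 + 1/9): discriminant 35/12, real irrational roots 11/12 + (1/12)*sqrt(105) and 11/12 - (1/12)*sqrt(105); poles of order 1, moduli 11/12 + (1/12)*sqrt(105) and 11/12 - (1/12)*sqrt(105).
The radius of convergence is the smallest modulus among the singular points: 11/12 - (1/12)*sqrt(105).

The radius of convergence is 11/12 - (1/12)*sqrt(105).


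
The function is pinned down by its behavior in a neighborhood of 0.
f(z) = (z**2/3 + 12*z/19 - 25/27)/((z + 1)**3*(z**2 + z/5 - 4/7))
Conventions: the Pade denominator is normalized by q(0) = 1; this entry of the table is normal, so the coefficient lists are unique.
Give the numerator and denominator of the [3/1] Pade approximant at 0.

The Pade approximant has numerator coefficients [175/108, -2219542354/888329781, 13272334289/3553319124, -1647706021/888329781]; denominator coefficients [1, 433981887/242429180].


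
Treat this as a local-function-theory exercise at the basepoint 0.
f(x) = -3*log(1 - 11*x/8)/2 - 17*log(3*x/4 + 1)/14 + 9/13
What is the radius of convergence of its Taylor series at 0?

The radius of convergence is 8/11.

Branch term (-17/14)*log(1 - x/(-4/3)): its argument vanishes at x = -4/3, a logarithmic branch point, modulus 4/3.
Branch term (-3/2)*log(1 - x/(8/11)): its argument vanishes at x = 8/11, a logarithmic branch point, modulus 8/11.
The radius of convergence is the smallest modulus among the singular points: 8/11.


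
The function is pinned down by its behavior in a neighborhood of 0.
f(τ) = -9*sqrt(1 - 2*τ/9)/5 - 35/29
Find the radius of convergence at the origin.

The radius of convergence is 9/2.

Branch term (-9/5)*sqrt(1 - τ/(9/2)): its argument vanishes at τ = 9/2, a square-root branch point, modulus 9/2.
The radius of convergence is the smallest modulus among the singular points: 9/2.


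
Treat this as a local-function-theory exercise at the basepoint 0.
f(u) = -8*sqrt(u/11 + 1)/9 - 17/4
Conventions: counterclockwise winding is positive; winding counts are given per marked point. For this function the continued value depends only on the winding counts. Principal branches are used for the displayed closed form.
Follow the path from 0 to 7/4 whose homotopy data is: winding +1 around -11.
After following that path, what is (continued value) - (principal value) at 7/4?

The rational part is single-valued and drops out of the difference; each branch term changes only by its own monodromy.
(-8/9)*sqrt(1 - u/(-11)): winding +1 is odd, the square root flips sign, contributing -2*(-8/9)*sqrt(1 - (7/4)/(-11)) = -2*(-8/9)*sqrt(51/44) = (8/99)*sqrt(561).
Summing the contributions at u = 7/4 gives (8/99)*sqrt(561).

Continued minus principal equals (8/99)*sqrt(561).


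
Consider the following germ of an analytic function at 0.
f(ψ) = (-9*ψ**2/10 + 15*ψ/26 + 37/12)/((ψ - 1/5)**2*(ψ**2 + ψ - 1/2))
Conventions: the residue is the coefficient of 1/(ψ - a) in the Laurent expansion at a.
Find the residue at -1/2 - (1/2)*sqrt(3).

The residue is 218605/6591 - (380290/19773)*sqrt(3).

The factor ψ**2 + ψ - 1/2 splits as (ψ - a)(ψ - a') with a = -1/2 - (1/2)*sqrt(3), a' = -1/2 + (1/2)*sqrt(3). At the order-1 pole a set g(ψ) = (ψ - a)*f(ψ) = [(-9*ψ**2/10 + 15*ψ/26 + 37/12)/(ψ - 1/5)**2] / (ψ - a').
Simple pole: residue = g(a) at a = -1/2 - (1/2)*sqrt(3), which is 218605/6591 - (380290/19773)*sqrt(3).


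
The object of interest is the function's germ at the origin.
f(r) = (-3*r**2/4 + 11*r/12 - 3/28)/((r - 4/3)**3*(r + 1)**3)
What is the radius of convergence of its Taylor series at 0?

Denominator factor (r - 4/3)^3: pole of order 3 at 4/3, modulus 4/3.
Denominator factor (r + 1)^3: pole of order 3 at -1, modulus 1.
The radius of convergence is the smallest modulus among the singular points: 1.

The radius of convergence is 1.


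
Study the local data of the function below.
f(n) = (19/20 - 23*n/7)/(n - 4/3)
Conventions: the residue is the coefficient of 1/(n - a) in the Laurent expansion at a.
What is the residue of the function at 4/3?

At the order-1 pole 4/3 set g(n) = (n - (4/3))*f(n) = 19/20 - 23*n/7.
Simple pole: residue = g(a) at a = 4/3, which is -1441/420.

The residue is -1441/420.


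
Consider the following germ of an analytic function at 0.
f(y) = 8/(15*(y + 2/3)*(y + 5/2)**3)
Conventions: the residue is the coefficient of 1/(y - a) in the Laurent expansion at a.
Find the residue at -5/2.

The residue is -576/6655.

At the order-3 pole -5/2 set g(y) = (y - (-5/2))^3*f(y) = 8/(15*(y + 2/3)).
Order-3 pole: residue = g''(a)/2; g''(-5/2) = -1152/6655, so the residue is -576/6655.


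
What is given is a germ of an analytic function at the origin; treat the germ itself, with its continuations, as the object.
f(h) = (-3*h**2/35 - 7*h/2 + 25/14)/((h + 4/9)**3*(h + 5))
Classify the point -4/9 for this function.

The point is a pole of order 3.

The denominator factor h + 4/9 vanishes at -4/9 and appears to the power 3; the numerator there equals 6283/1890, nonzero, and no other factor vanishes.
Hence a pole whose order is the multiplicity, 3.


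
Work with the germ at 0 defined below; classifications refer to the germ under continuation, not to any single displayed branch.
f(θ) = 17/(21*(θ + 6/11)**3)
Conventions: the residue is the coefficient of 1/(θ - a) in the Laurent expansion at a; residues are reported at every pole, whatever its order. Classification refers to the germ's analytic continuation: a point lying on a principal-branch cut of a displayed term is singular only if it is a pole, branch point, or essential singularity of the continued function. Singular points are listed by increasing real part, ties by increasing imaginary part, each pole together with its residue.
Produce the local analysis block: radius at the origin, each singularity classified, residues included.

Radius of convergence at 0: 6/11.
At -6/11: a pole of order 3; residue 0.

Denominator factor (θ + 6/11)^3: pole of order 3 at -6/11, modulus 6/11.
The radius of convergence is the smallest modulus among the singular points: 6/11.
At the order-3 pole -6/11 set g(θ) = (θ - (-6/11))^3*f(θ) = 17/21.
Order-3 pole: residue = g''(a)/2; g''(-6/11) = 0, so the residue is 0.


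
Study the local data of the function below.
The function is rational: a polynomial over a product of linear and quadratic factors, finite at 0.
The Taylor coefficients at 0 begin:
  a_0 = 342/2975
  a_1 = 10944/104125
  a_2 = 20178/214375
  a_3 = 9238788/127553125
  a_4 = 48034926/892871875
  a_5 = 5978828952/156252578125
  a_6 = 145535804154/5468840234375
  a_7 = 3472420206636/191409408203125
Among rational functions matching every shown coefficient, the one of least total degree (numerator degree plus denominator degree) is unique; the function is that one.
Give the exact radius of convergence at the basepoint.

No rational of total degree below 3 reproduces all 8 coefficients; solving the [0/3] Pade equations on them gives f(ξ) = 19/(17*(ξ - 5/3)**2*(ξ + 7/2)), whose expansion matches every shown term.
Denominator factor (ξ + 7/2): pole of order 1 at -7/2, modulus 7/2.
Denominator factor (ξ - 5/3)^2: pole of order 2 at 5/3, modulus 5/3.
The radius of convergence is the smallest modulus among the singular points: 5/3.

The radius of convergence is 5/3.


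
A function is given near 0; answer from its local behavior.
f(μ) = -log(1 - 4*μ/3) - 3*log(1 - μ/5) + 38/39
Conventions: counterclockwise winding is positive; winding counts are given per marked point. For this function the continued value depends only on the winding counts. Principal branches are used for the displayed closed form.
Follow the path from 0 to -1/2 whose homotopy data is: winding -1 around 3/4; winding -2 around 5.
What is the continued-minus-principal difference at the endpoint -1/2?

The rational part is single-valued and drops out of the difference; each branch term changes only by its own monodromy.
(-1)*log(1 - μ/(3/4)): each positive loop around 3/4 adds 2*pi*i to the log, so winding -1 contributes (-1)*(-1)*2*pi*i = (2)*pi*i.
(-3)*log(1 - μ/(5)): each positive loop around 5 adds 2*pi*i to the log, so winding -2 contributes (-3)*(-2)*2*pi*i = (12)*pi*i.
Summing the contributions at μ = -1/2 gives (14)*pi*i.

Continued minus principal equals (14)*pi*i.


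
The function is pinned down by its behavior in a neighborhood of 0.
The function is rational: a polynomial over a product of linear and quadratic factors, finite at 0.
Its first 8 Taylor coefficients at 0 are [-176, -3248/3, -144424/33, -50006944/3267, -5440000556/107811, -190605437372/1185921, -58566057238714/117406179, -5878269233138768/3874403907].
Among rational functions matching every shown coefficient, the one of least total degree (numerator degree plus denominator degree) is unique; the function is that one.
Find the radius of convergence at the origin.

The radius of convergence is 3/8.

No rational of total degree below 4 reproduces all 8 coefficients; solving the [0/4] Pade equations on them gives f(λ) = -33/(2*(λ - 3/8)**2*(λ**2 - 6*λ/11 + 2/3)), whose expansion matches every shown term.
Denominator factor (λ**2 - 6*λ/11 + 2/3): discriminant -860/363, complex-conjugate roots (3/11) + ((1/33)*sqrt(645))*i and (3/11) - ((1/33)*sqrt(645))*i; poles of order 1, moduli (1/3)*sqrt(6) and (1/3)*sqrt(6).
Denominator factor (λ - 3/8)^2: pole of order 2 at 3/8, modulus 3/8.
The radius of convergence is the smallest modulus among the singular points: 3/8.


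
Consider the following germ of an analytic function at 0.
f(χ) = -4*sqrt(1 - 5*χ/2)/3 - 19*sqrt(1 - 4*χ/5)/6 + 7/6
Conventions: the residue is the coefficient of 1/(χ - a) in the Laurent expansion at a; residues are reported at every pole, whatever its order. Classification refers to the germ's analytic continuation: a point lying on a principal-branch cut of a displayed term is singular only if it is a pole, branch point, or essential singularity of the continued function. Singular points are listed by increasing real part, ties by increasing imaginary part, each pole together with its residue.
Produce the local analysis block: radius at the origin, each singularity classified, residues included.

Radius of convergence at 0: 2/5.
At 2/5: an algebraic (square-root) branch point.
At 5/4: an algebraic (square-root) branch point.

Branch term (-4/3)*sqrt(1 - χ/(2/5)): its argument vanishes at χ = 2/5, a square-root branch point, modulus 2/5.
Branch term (-19/6)*sqrt(1 - χ/(5/4)): its argument vanishes at χ = 5/4, a square-root branch point, modulus 5/4.
The radius of convergence is the smallest modulus among the singular points: 2/5.
List the singular points by increasing real part (a conjugate pair: the negative imaginary part first).


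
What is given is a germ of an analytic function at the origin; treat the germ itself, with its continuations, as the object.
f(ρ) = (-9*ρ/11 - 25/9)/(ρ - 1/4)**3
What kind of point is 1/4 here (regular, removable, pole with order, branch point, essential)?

The denominator factor ρ - 1/4 vanishes at 1/4 and appears to the power 3; the numerator there equals -1181/396, nonzero, and no other factor vanishes.
Hence a pole whose order is the multiplicity, 3.

The point is a pole of order 3.


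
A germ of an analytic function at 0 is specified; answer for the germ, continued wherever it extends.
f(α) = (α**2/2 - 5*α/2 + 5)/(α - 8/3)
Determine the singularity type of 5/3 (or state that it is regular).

Denominator factors: α - 8/3 = -1 at α = 5/3 — none vanishes.
So the germ continues analytically to 5/3.

The point is a regular point.


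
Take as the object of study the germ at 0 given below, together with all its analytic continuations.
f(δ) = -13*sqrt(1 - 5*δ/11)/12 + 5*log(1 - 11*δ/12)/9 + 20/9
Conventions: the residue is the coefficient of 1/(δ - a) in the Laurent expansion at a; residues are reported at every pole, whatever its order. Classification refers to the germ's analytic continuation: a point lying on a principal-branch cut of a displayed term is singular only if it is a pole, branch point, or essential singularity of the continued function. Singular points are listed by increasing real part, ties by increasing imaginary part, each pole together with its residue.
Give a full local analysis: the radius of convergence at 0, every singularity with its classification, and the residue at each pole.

Branch term (5/9)*log(1 - δ/(12/11)): its argument vanishes at δ = 12/11, a logarithmic branch point, modulus 12/11.
Branch term (-13/12)*sqrt(1 - δ/(11/5)): its argument vanishes at δ = 11/5, a square-root branch point, modulus 11/5.
The radius of convergence is the smallest modulus among the singular points: 12/11.
List the singular points by increasing real part (a conjugate pair: the negative imaginary part first).

Radius of convergence at 0: 12/11.
At 12/11: a logarithmic branch point.
At 11/5: an algebraic (square-root) branch point.


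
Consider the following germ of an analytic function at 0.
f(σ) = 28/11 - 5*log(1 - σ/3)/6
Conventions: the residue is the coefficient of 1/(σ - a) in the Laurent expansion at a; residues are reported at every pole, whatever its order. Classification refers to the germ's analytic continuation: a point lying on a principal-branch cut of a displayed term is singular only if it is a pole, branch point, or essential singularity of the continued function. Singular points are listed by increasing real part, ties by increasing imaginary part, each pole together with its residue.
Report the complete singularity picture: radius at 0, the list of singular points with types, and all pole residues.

Branch term (-5/6)*log(1 - σ/(3)): its argument vanishes at σ = 3, a logarithmic branch point, modulus 3.
The radius of convergence is the smallest modulus among the singular points: 3.

Radius of convergence at 0: 3.
At 3: a logarithmic branch point.


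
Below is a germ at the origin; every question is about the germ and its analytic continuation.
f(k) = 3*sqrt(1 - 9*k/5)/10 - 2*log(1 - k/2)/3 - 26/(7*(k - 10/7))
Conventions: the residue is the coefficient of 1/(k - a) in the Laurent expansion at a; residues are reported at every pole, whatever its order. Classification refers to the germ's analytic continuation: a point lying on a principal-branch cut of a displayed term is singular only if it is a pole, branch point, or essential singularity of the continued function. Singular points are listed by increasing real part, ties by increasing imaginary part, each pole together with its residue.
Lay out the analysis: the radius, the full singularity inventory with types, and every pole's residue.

Denominator factor (k - 10/7): pole of order 1 at 10/7, modulus 10/7.
Branch term (-2/3)*log(1 - k/(2)): its argument vanishes at k = 2, a logarithmic branch point, modulus 2.
Branch term (3/10)*sqrt(1 - k/(5/9)): its argument vanishes at k = 5/9, a square-root branch point, modulus 5/9.
The radius of convergence is the smallest modulus among the singular points: 5/9.
The branch terms are analytic at 10/7 and contribute nothing to the residue; only the rational part matters.
At the order-1 pole 10/7 set g(k) = (k - (10/7))*(rational part) = -26/7.
Simple pole: residue = g(a) at a = 10/7, which is -26/7.
List the singular points by increasing real part (a conjugate pair: the negative imaginary part first).

Radius of convergence at 0: 5/9.
At 5/9: an algebraic (square-root) branch point.
At 10/7: a pole of order 1; residue -26/7.
At 2: a logarithmic branch point.


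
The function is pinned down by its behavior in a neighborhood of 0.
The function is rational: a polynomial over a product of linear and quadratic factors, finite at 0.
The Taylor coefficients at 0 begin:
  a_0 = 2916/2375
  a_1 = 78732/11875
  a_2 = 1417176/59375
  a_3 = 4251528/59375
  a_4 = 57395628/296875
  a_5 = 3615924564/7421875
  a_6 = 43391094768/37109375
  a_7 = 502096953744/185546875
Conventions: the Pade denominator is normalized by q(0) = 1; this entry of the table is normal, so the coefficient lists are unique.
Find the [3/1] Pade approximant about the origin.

The Pade approximant has numerator coefficients [2916/2375, 39366/11875, 354294/59375, 2125764/296875]; denominator coefficients [1, -27/10].

Taylor coefficients needed (read off): a_0 = 2916/2375, a_1 = 78732/11875, a_2 = 1417176/59375, a_3 = 4251528/59375, a_4 = 57395628/296875.
Write the denominator as Q(μ) = 1 + q1*μ. Requiring Q*f - P = O(μ^5) with deg P <= 3 kills the coefficients of μ^4..μ^4 in Q*f:
  μ^4: a_4 + q1*a_3 = 0, i.e. 57395628/296875 + (4251528/59375)*q1 = 0.
Solving this linear system: q1 = -27/10.
The numerator is Q*f truncated at degree 3: P0 = a_0 = 2916/2375; P1 = a_1 + q1*a_0 = 39366/11875; P2 = a_2 + q1*a_1 = 354294/59375; P3 = a_3 + q1*a_2 = 2125764/296875.


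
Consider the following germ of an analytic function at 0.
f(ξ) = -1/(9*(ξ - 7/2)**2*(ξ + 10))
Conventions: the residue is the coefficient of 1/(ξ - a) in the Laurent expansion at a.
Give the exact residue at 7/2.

The residue is 4/6561.

At the order-2 pole 7/2 set g(ξ) = (ξ - (7/2))^2*f(ξ) = -1/(9*(ξ + 10)).
Order-2 pole: residue = g'(a); g'(7/2) = 4/6561, so the residue is 4/6561.


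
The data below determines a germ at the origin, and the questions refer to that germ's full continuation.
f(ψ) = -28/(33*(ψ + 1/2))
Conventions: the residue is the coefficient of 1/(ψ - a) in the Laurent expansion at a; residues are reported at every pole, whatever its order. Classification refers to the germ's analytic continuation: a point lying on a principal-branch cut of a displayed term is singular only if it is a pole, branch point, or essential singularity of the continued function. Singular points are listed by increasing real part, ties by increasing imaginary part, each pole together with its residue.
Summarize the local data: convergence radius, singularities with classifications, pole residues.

Radius of convergence at 0: 1/2.
At -1/2: a pole of order 1; residue -28/33.

Denominator factor (ψ + 1/2): pole of order 1 at -1/2, modulus 1/2.
The radius of convergence is the smallest modulus among the singular points: 1/2.
At the order-1 pole -1/2 set g(ψ) = (ψ - (-1/2))*f(ψ) = -28/33.
Simple pole: residue = g(a) at a = -1/2, which is -28/33.


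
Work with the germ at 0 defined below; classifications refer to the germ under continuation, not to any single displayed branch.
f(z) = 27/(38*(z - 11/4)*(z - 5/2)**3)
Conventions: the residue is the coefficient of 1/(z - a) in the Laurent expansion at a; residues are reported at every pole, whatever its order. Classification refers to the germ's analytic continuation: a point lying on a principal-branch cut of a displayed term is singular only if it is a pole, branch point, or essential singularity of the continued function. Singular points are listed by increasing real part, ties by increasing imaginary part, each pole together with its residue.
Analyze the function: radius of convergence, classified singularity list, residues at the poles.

Denominator factor (z - 5/2)^3: pole of order 3 at 5/2, modulus 5/2.
Denominator factor (z - 11/4): pole of order 1 at 11/4, modulus 11/4.
The radius of convergence is the smallest modulus among the singular points: 5/2.
At the order-3 pole 5/2 set g(z) = (z - (5/2))^3*f(z) = 27/(38*(z - 11/4)).
Order-3 pole: residue = g''(a)/2; g''(5/2) = -1728/19, so the residue is -864/19.
At the order-1 pole 11/4 set g(z) = (z - (11/4))*f(z) = 27/(38*(z - 5/2)**3).
Simple pole: residue = g(a) at a = 11/4, which is 864/19.
List the singular points by increasing real part (a conjugate pair: the negative imaginary part first).

Radius of convergence at 0: 5/2.
At 5/2: a pole of order 3; residue -864/19.
At 11/4: a pole of order 1; residue 864/19.
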